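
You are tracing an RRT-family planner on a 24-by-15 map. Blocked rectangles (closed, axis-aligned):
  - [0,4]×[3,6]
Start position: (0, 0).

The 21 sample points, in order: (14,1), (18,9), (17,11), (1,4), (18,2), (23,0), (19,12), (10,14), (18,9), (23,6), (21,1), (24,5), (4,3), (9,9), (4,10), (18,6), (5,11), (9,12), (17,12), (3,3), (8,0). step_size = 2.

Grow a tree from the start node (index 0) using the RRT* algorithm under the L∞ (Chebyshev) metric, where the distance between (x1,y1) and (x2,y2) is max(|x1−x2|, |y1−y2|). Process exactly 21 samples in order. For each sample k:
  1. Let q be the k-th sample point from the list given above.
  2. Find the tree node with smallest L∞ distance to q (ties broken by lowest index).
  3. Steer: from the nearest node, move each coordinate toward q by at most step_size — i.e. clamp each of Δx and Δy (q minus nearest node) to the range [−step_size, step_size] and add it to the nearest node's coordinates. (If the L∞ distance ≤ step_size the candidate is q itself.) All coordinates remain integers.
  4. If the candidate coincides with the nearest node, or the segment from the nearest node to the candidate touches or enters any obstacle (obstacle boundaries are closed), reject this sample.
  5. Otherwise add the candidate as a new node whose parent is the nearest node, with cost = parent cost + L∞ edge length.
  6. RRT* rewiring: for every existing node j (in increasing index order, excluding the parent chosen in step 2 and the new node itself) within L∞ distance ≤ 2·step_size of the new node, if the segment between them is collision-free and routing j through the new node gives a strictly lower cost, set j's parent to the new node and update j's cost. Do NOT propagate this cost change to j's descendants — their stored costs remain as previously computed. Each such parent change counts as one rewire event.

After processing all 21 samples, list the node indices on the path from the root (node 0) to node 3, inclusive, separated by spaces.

1. q=(14,1) nearest=0 d=14 new=(2,1) → add node 1 parent=0 cost=2
2. q=(18,9) nearest=1 d=16 new=(4,3) → blocked by [0,4]×[3,6], reject
3. q=(17,11) nearest=1 d=15 new=(4,3) → blocked by [0,4]×[3,6], reject
4. q=(1,4) nearest=1 d=3 new=(1,3) → blocked by [0,4]×[3,6], reject
5. q=(18,2) nearest=1 d=16 new=(4,2) → add node 2 parent=1 cost=4
6. q=(23,0) nearest=2 d=19 new=(6,0) → add node 3 parent=2 cost=6
7. q=(19,12) nearest=3 d=13 new=(8,2) → add node 4 parent=3 cost=8
8. q=(10,14) nearest=2 d=12 new=(6,4) → add node 5 parent=2 cost=6
9. q=(18,9) nearest=4 d=10 new=(10,4) → add node 6 parent=4 cost=10
10. q=(23,6) nearest=6 d=13 new=(12,6) → add node 7 parent=6 cost=12
11. q=(21,1) nearest=7 d=9 new=(14,4) → add node 8 parent=7 cost=14
12. q=(24,5) nearest=8 d=10 new=(16,5) → add node 9 parent=8 cost=16
13. q=(4,3) nearest=2 d=1 new=(4,3) → blocked by [0,4]×[3,6], reject
14. q=(9,9) nearest=7 d=3 new=(10,8) → add node 10 parent=7 cost=14
15. q=(4,10) nearest=5 d=6 new=(4,6) → blocked by [0,4]×[3,6], reject
16. q=(18,6) nearest=9 d=2 new=(18,6) → add node 11 parent=9 cost=18
17. q=(5,11) nearest=10 d=5 new=(8,10) → add node 12 parent=10 cost=16
18. q=(9,12) nearest=12 d=2 new=(9,12) → add node 13 parent=12 cost=18
19. q=(17,12) nearest=7 d=6 new=(14,8) → add node 14 parent=7 cost=14
20. q=(3,3) nearest=2 d=1 new=(3,3) → blocked by [0,4]×[3,6], reject
21. q=(8,0) nearest=3 d=2 new=(8,0) → add node 15 parent=3 cost=8

Path: 0 1 2 3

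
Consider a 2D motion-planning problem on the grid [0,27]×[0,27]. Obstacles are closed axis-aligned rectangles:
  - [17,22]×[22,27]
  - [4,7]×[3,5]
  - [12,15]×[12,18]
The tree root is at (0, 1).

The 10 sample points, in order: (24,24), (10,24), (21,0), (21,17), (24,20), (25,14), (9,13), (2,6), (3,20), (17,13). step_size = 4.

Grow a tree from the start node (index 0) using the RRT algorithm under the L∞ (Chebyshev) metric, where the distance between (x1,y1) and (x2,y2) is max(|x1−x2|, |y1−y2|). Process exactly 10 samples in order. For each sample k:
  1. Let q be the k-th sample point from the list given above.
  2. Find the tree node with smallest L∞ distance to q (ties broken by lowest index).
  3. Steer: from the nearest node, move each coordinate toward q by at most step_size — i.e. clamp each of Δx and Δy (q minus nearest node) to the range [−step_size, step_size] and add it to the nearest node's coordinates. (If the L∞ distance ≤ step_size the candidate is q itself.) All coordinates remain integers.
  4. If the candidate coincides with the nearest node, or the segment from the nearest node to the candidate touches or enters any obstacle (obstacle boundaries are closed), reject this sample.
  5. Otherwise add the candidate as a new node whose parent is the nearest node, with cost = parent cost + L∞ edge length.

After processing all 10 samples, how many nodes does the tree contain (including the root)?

Node count: 4

1. q=(24,24) nearest=0 d=24 new=(4,5) → blocked by [4,7]×[3,5], reject
2. q=(10,24) nearest=0 d=23 new=(4,5) → blocked by [4,7]×[3,5], reject
3. q=(21,0) nearest=0 d=21 new=(4,0) → add node 1 parent=0 cost=4
4. q=(21,17) nearest=1 d=17 new=(8,4) → blocked by [4,7]×[3,5], reject
5. q=(24,20) nearest=1 d=20 new=(8,4) → blocked by [4,7]×[3,5], reject
6. q=(25,14) nearest=1 d=21 new=(8,4) → blocked by [4,7]×[3,5], reject
7. q=(9,13) nearest=0 d=12 new=(4,5) → blocked by [4,7]×[3,5], reject
8. q=(2,6) nearest=0 d=5 new=(2,5) → add node 2 parent=0 cost=4
9. q=(3,20) nearest=2 d=15 new=(3,9) → add node 3 parent=2 cost=8
10. q=(17,13) nearest=1 d=13 new=(8,4) → blocked by [4,7]×[3,5], reject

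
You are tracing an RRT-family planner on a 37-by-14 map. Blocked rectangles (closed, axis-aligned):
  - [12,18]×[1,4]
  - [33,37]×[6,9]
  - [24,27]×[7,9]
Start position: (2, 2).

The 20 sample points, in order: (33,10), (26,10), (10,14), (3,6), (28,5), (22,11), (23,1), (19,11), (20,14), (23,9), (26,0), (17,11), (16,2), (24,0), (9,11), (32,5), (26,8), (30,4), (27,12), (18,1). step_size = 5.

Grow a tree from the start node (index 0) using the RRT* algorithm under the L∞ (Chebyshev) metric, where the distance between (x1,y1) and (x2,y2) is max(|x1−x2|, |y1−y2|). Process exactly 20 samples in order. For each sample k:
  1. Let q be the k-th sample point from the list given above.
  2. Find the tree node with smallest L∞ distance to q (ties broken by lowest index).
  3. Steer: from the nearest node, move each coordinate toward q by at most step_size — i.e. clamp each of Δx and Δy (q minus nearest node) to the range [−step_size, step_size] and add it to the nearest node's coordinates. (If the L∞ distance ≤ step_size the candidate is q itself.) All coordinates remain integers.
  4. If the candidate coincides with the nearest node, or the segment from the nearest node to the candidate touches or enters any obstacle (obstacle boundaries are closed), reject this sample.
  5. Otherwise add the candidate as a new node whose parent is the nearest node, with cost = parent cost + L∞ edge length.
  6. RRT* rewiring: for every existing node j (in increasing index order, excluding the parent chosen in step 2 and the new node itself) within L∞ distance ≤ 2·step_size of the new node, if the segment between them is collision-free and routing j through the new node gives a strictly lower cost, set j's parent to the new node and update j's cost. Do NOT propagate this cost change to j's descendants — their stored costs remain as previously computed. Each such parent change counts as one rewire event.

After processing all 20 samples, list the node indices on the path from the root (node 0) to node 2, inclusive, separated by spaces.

1. q=(33,10) nearest=0 d=31 new=(7,7) → add node 1 parent=0 cost=5
2. q=(26,10) nearest=1 d=19 new=(12,10) → add node 2 parent=1 cost=10
3. q=(10,14) nearest=2 d=4 new=(10,14) → add node 3 parent=2 cost=14
4. q=(3,6) nearest=0 d=4 new=(3,6) → add node 4 parent=0 cost=4; rewire 3→4 (12<14)
5. q=(28,5) nearest=2 d=16 new=(17,5) → add node 5 parent=2 cost=15
6. q=(22,11) nearest=5 d=6 new=(22,10) → add node 6 parent=5 cost=20
7. q=(23,1) nearest=5 d=6 new=(22,1) → add node 7 parent=5 cost=20
8. q=(19,11) nearest=6 d=3 new=(19,11) → add node 8 parent=6 cost=23
9. q=(20,14) nearest=8 d=3 new=(20,14) → add node 9 parent=8 cost=26
10. q=(23,9) nearest=6 d=1 new=(23,9) → add node 10 parent=6 cost=21
11. q=(26,0) nearest=7 d=4 new=(26,0) → add node 11 parent=7 cost=24
12. q=(17,11) nearest=8 d=2 new=(17,11) → add node 12 parent=8 cost=25
13. q=(16,2) nearest=5 d=3 new=(16,2) → blocked by [12,18]×[1,4], reject
14. q=(24,0) nearest=7 d=2 new=(24,0) → add node 13 parent=7 cost=22
15. q=(9,11) nearest=2 d=3 new=(9,11) → add node 14 parent=2 cost=13; rewire 12→14 (21<25)
16. q=(32,5) nearest=11 d=6 new=(31,5) → add node 15 parent=11 cost=29
17. q=(26,8) nearest=10 d=3 new=(26,8) → blocked by [24,27]×[7,9], reject
18. q=(30,4) nearest=15 d=1 new=(30,4) → add node 16 parent=15 cost=30
19. q=(27,12) nearest=10 d=4 new=(27,12) → add node 17 parent=10 cost=25
20. q=(18,1) nearest=5 d=4 new=(18,1) → blocked by [12,18]×[1,4], reject

Path: 0 1 2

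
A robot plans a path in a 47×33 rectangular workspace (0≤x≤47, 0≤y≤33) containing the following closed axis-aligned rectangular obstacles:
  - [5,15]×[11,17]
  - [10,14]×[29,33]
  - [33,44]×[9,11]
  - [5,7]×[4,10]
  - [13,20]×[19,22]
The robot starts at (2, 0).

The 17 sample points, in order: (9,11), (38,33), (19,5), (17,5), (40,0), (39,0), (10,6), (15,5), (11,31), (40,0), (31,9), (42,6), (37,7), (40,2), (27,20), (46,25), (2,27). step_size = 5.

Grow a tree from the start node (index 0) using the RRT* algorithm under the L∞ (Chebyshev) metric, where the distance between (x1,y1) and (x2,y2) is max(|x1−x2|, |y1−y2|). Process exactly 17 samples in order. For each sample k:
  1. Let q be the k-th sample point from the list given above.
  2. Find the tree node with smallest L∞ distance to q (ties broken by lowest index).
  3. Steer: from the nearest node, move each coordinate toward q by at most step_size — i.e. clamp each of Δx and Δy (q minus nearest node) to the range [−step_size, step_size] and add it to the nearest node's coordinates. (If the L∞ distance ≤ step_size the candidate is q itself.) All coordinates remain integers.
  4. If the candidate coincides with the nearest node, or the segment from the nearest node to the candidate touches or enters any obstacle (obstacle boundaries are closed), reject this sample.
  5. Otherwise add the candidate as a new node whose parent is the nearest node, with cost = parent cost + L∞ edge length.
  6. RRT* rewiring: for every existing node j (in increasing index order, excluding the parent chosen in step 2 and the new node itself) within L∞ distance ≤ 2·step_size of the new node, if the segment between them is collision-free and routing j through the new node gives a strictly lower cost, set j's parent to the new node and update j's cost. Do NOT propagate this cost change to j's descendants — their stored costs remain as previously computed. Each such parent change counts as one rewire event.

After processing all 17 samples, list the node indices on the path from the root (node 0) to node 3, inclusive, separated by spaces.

1. q=(9,11) nearest=0 d=11 new=(7,5) → blocked by [5,7]×[4,10], reject
2. q=(38,33) nearest=0 d=36 new=(7,5) → blocked by [5,7]×[4,10], reject
3. q=(19,5) nearest=0 d=17 new=(7,5) → blocked by [5,7]×[4,10], reject
4. q=(17,5) nearest=0 d=15 new=(7,5) → blocked by [5,7]×[4,10], reject
5. q=(40,0) nearest=0 d=38 new=(7,0) → add node 1 parent=0 cost=5
6. q=(39,0) nearest=1 d=32 new=(12,0) → add node 2 parent=1 cost=10
7. q=(10,6) nearest=1 d=6 new=(10,5) → add node 3 parent=1 cost=10
8. q=(15,5) nearest=2 d=5 new=(15,5) → add node 4 parent=2 cost=15
9. q=(11,31) nearest=3 d=26 new=(11,10) → add node 5 parent=3 cost=15
10. q=(40,0) nearest=4 d=25 new=(20,0) → add node 6 parent=4 cost=20
11. q=(31,9) nearest=6 d=11 new=(25,5) → add node 7 parent=6 cost=25
12. q=(42,6) nearest=7 d=17 new=(30,6) → add node 8 parent=7 cost=30
13. q=(37,7) nearest=8 d=7 new=(35,7) → add node 9 parent=8 cost=35
14. q=(40,2) nearest=9 d=5 new=(40,2) → add node 10 parent=9 cost=40
15. q=(27,20) nearest=9 d=13 new=(30,12) → blocked by [33,44]×[9,11], reject
16. q=(46,25) nearest=9 d=18 new=(40,12) → blocked by [33,44]×[9,11], reject
17. q=(2,27) nearest=5 d=17 new=(6,15) → blocked by [5,15]×[11,17], reject

Path: 0 1 3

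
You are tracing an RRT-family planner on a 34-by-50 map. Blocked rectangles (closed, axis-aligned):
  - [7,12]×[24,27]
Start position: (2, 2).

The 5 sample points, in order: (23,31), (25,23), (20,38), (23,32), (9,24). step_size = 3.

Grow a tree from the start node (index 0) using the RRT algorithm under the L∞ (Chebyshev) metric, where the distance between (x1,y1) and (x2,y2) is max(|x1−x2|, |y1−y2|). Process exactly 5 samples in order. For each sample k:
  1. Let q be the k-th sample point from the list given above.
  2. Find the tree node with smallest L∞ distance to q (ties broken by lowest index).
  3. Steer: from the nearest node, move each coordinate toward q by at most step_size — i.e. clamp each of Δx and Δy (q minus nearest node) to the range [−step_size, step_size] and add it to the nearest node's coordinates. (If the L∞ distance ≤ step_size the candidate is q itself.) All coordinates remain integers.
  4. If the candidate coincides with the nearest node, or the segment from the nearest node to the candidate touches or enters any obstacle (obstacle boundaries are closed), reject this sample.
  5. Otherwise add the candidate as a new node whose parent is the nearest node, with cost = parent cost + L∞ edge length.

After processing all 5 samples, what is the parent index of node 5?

Parent of node 5: 4

1. q=(23,31) nearest=0 d=29 new=(5,5) → add node 1 parent=0 cost=3
2. q=(25,23) nearest=1 d=20 new=(8,8) → add node 2 parent=1 cost=6
3. q=(20,38) nearest=2 d=30 new=(11,11) → add node 3 parent=2 cost=9
4. q=(23,32) nearest=3 d=21 new=(14,14) → add node 4 parent=3 cost=12
5. q=(9,24) nearest=4 d=10 new=(11,17) → add node 5 parent=4 cost=15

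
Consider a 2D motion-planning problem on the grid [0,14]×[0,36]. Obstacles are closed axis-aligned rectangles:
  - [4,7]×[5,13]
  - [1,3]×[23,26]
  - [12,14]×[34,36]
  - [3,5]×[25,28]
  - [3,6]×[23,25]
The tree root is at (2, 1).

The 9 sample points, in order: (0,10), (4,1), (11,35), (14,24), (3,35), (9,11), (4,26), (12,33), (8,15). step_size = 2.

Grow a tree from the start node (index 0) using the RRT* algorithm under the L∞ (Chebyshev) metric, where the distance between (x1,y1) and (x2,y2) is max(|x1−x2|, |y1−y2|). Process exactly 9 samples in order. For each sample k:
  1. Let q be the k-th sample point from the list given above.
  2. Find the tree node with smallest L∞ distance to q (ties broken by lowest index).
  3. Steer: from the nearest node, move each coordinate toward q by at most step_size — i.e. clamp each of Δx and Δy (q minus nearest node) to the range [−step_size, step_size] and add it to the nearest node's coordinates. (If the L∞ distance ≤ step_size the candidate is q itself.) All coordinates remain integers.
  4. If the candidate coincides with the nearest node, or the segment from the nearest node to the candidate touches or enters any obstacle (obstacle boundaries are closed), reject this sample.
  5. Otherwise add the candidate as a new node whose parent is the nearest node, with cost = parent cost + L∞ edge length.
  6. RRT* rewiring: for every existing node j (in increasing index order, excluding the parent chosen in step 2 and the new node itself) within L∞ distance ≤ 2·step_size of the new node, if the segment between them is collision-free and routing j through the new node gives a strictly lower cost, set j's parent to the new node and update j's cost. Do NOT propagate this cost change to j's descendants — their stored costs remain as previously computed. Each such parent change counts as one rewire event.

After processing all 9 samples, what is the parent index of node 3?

1. q=(0,10) nearest=0 d=9 new=(0,3) → add node 1 parent=0 cost=2
2. q=(4,1) nearest=0 d=2 new=(4,1) → add node 2 parent=0 cost=2
3. q=(11,35) nearest=1 d=32 new=(2,5) → add node 3 parent=1 cost=4
4. q=(14,24) nearest=3 d=19 new=(4,7) → blocked by [4,7]×[5,13], reject
5. q=(3,35) nearest=3 d=30 new=(3,7) → add node 4 parent=3 cost=6
6. q=(9,11) nearest=4 d=6 new=(5,9) → blocked by [4,7]×[5,13], reject
7. q=(4,26) nearest=4 d=19 new=(4,9) → blocked by [4,7]×[5,13], reject
8. q=(12,33) nearest=4 d=26 new=(5,9) → blocked by [4,7]×[5,13], reject
9. q=(8,15) nearest=4 d=8 new=(5,9) → blocked by [4,7]×[5,13], reject

Parent of node 3: 1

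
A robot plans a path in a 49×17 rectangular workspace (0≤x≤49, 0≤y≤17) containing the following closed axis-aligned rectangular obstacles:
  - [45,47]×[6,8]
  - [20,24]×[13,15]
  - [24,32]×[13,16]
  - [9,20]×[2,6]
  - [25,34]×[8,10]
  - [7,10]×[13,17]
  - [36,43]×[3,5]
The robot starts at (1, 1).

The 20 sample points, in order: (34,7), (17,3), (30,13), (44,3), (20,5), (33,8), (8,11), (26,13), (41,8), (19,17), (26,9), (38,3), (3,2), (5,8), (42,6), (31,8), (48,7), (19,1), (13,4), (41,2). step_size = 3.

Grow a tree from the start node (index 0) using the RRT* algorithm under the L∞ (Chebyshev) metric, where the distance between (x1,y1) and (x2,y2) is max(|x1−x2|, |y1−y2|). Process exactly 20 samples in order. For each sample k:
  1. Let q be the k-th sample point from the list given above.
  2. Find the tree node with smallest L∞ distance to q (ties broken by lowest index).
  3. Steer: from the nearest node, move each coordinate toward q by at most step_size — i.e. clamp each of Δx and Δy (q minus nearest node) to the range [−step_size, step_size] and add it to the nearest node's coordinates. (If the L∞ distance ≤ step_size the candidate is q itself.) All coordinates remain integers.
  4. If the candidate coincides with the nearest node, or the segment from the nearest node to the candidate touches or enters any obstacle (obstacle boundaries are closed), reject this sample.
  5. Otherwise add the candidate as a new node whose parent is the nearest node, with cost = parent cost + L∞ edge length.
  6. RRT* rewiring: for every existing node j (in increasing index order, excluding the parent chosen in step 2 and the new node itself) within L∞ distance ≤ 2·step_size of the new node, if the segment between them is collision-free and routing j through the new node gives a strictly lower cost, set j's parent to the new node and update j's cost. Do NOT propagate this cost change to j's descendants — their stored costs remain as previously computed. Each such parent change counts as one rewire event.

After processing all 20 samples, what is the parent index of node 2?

1. q=(34,7) nearest=0 d=33 new=(4,4) → add node 1 parent=0 cost=3
2. q=(17,3) nearest=1 d=13 new=(7,3) → add node 2 parent=1 cost=6
3. q=(30,13) nearest=2 d=23 new=(10,6) → blocked by [9,20]×[2,6], reject
4. q=(44,3) nearest=2 d=37 new=(10,3) → blocked by [9,20]×[2,6], reject
5. q=(20,5) nearest=2 d=13 new=(10,5) → blocked by [9,20]×[2,6], reject
6. q=(33,8) nearest=2 d=26 new=(10,6) → blocked by [9,20]×[2,6], reject
7. q=(8,11) nearest=1 d=7 new=(7,7) → add node 3 parent=1 cost=6
8. q=(26,13) nearest=2 d=19 new=(10,6) → blocked by [9,20]×[2,6], reject
9. q=(41,8) nearest=2 d=34 new=(10,6) → blocked by [9,20]×[2,6], reject
10. q=(19,17) nearest=3 d=12 new=(10,10) → add node 4 parent=3 cost=9
11. q=(26,9) nearest=4 d=16 new=(13,9) → add node 5 parent=4 cost=12
12. q=(38,3) nearest=5 d=25 new=(16,6) → blocked by [9,20]×[2,6], reject
13. q=(3,2) nearest=0 d=2 new=(3,2) → add node 6 parent=0 cost=2
14. q=(5,8) nearest=3 d=2 new=(5,8) → add node 7 parent=3 cost=8
15. q=(42,6) nearest=5 d=29 new=(16,6) → blocked by [9,20]×[2,6], reject
16. q=(31,8) nearest=5 d=18 new=(16,8) → add node 8 parent=5 cost=15
17. q=(48,7) nearest=8 d=32 new=(19,7) → add node 9 parent=8 cost=18
18. q=(19,1) nearest=9 d=6 new=(19,4) → blocked by [9,20]×[2,6], reject
19. q=(13,4) nearest=8 d=4 new=(13,5) → blocked by [9,20]×[2,6], reject
20. q=(41,2) nearest=9 d=22 new=(22,4) → blocked by [9,20]×[2,6], reject

Parent of node 2: 1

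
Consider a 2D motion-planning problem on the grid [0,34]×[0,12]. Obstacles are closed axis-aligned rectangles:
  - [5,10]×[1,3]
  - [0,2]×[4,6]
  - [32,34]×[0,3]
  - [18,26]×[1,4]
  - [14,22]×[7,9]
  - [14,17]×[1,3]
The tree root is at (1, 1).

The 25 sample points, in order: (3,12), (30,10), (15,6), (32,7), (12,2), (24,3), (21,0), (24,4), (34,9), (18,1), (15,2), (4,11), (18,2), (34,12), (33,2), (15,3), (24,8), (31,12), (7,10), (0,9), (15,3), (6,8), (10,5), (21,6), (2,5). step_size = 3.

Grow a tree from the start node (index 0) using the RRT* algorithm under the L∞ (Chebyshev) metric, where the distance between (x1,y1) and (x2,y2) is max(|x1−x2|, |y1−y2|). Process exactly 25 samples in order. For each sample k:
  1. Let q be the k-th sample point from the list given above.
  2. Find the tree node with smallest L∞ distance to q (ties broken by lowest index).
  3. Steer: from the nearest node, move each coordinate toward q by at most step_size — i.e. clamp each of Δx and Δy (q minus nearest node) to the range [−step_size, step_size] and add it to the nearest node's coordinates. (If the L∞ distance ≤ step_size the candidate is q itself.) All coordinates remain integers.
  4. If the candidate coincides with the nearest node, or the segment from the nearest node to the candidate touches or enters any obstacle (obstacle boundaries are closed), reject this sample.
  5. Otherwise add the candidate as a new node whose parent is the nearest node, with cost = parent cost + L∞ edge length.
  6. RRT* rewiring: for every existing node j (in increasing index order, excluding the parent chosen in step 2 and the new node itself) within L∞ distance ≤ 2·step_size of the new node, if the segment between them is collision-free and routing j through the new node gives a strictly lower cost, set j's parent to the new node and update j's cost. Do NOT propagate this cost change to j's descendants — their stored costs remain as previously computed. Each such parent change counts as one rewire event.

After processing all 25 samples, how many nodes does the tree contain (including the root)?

1. q=(3,12) nearest=0 d=11 new=(3,4) → add node 1 parent=0 cost=3
2. q=(30,10) nearest=1 d=27 new=(6,7) → add node 2 parent=1 cost=6
3. q=(15,6) nearest=2 d=9 new=(9,6) → add node 3 parent=2 cost=9
4. q=(32,7) nearest=3 d=23 new=(12,7) → add node 4 parent=3 cost=12
5. q=(12,2) nearest=3 d=4 new=(12,3) → add node 5 parent=3 cost=12
6. q=(24,3) nearest=4 d=12 new=(15,4) → add node 6 parent=4 cost=15
7. q=(21,0) nearest=6 d=6 new=(18,1) → blocked by [18,26]×[1,4], reject
8. q=(24,4) nearest=6 d=9 new=(18,4) → blocked by [18,26]×[1,4], reject
9. q=(34,9) nearest=6 d=19 new=(18,7) → blocked by [14,22]×[7,9], reject
10. q=(18,1) nearest=6 d=3 new=(18,1) → blocked by [18,26]×[1,4], reject
11. q=(15,2) nearest=6 d=2 new=(15,2) → blocked by [14,17]×[1,3], reject
12. q=(4,11) nearest=2 d=4 new=(4,10) → add node 7 parent=2 cost=9
13. q=(18,2) nearest=6 d=3 new=(18,2) → blocked by [18,26]×[1,4], reject
14. q=(34,12) nearest=6 d=19 new=(18,7) → blocked by [14,22]×[7,9], reject
15. q=(33,2) nearest=6 d=18 new=(18,2) → blocked by [18,26]×[1,4], reject
16. q=(15,3) nearest=6 d=1 new=(15,3) → blocked by [14,17]×[1,3], reject
17. q=(24,8) nearest=6 d=9 new=(18,7) → blocked by [14,22]×[7,9], reject
18. q=(31,12) nearest=6 d=16 new=(18,7) → blocked by [14,22]×[7,9], reject
19. q=(7,10) nearest=2 d=3 new=(7,10) → add node 8 parent=2 cost=9
20. q=(0,9) nearest=7 d=4 new=(1,9) → add node 9 parent=7 cost=12
21. q=(15,3) nearest=6 d=1 new=(15,3) → blocked by [14,17]×[1,3], reject
22. q=(6,8) nearest=2 d=1 new=(6,8) → add node 10 parent=2 cost=7
23. q=(10,5) nearest=3 d=1 new=(10,5) → add node 11 parent=3 cost=10
24. q=(21,6) nearest=6 d=6 new=(18,6) → add node 12 parent=6 cost=18
25. q=(2,5) nearest=1 d=1 new=(2,5) → blocked by [0,2]×[4,6], reject

Node count: 13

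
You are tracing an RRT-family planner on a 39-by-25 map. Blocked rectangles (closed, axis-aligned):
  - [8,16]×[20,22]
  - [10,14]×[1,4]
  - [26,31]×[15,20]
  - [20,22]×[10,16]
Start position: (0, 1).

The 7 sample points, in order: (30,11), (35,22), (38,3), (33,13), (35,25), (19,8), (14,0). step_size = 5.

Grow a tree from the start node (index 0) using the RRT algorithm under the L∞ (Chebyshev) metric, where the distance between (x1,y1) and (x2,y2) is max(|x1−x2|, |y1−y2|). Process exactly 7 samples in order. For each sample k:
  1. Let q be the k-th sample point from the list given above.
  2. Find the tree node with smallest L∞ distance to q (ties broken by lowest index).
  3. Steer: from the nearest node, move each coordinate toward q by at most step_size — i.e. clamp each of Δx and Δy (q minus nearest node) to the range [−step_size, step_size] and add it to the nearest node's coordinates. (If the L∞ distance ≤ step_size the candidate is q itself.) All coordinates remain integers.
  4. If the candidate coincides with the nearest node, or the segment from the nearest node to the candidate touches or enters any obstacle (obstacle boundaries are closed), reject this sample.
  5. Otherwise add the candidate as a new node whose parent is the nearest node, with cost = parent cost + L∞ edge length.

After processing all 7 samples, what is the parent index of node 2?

Parent of node 2: 1

1. q=(30,11) nearest=0 d=30 new=(5,6) → add node 1 parent=0 cost=5
2. q=(35,22) nearest=1 d=30 new=(10,11) → add node 2 parent=1 cost=10
3. q=(38,3) nearest=2 d=28 new=(15,6) → add node 3 parent=2 cost=15
4. q=(33,13) nearest=3 d=18 new=(20,11) → blocked by [20,22]×[10,16], reject
5. q=(35,25) nearest=3 d=20 new=(20,11) → blocked by [20,22]×[10,16], reject
6. q=(19,8) nearest=3 d=4 new=(19,8) → add node 4 parent=3 cost=19
7. q=(14,0) nearest=3 d=6 new=(14,1) → blocked by [10,14]×[1,4], reject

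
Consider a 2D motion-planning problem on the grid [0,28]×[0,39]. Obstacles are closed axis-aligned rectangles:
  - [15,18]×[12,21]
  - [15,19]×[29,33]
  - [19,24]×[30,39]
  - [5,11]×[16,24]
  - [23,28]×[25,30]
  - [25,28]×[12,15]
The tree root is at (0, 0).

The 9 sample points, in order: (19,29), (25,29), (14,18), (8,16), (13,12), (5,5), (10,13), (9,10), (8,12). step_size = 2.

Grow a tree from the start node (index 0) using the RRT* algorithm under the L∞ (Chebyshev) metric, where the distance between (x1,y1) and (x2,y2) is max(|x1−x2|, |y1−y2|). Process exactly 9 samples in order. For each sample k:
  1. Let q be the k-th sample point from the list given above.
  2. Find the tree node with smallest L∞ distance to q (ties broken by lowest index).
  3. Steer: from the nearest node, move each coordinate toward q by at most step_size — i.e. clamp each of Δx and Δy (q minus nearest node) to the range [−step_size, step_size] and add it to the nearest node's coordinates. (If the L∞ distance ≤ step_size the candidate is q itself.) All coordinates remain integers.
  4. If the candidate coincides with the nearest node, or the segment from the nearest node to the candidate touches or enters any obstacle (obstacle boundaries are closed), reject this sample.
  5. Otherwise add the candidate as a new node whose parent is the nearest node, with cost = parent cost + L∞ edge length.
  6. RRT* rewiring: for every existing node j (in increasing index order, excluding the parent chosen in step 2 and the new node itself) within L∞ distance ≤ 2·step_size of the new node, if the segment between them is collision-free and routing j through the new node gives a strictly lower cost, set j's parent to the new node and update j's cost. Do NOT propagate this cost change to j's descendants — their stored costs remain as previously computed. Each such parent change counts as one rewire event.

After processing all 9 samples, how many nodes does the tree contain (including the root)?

1. q=(19,29) nearest=0 d=29 new=(2,2) → add node 1 parent=0 cost=2
2. q=(25,29) nearest=1 d=27 new=(4,4) → add node 2 parent=1 cost=4
3. q=(14,18) nearest=2 d=14 new=(6,6) → add node 3 parent=2 cost=6
4. q=(8,16) nearest=3 d=10 new=(8,8) → add node 4 parent=3 cost=8
5. q=(13,12) nearest=4 d=5 new=(10,10) → add node 5 parent=4 cost=10
6. q=(5,5) nearest=2 d=1 new=(5,5) → add node 6 parent=2 cost=5
7. q=(10,13) nearest=5 d=3 new=(10,12) → add node 7 parent=5 cost=12
8. q=(9,10) nearest=5 d=1 new=(9,10) → add node 8 parent=5 cost=11
9. q=(8,12) nearest=5 d=2 new=(8,12) → add node 9 parent=5 cost=12

Node count: 10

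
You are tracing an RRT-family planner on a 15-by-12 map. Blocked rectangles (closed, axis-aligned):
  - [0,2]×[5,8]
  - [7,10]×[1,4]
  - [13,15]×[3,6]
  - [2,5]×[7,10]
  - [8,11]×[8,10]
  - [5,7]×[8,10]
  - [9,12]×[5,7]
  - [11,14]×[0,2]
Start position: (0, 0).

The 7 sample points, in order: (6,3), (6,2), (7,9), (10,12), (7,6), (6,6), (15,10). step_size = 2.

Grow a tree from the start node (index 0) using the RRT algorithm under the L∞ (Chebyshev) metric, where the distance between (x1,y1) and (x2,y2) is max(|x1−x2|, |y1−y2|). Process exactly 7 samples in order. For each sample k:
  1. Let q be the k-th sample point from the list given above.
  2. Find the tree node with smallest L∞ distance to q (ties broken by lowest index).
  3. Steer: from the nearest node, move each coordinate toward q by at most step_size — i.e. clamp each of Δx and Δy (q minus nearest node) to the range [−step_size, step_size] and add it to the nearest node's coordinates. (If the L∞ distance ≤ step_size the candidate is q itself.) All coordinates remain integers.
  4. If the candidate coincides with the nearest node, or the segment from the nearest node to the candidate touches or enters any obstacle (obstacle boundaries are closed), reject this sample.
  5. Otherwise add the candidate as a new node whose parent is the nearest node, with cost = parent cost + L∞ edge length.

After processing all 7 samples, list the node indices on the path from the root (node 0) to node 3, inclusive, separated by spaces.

Path: 0 1 3

1. q=(6,3) nearest=0 d=6 new=(2,2) → add node 1 parent=0 cost=2
2. q=(6,2) nearest=1 d=4 new=(4,2) → add node 2 parent=1 cost=4
3. q=(7,9) nearest=1 d=7 new=(4,4) → add node 3 parent=1 cost=4
4. q=(10,12) nearest=3 d=8 new=(6,6) → add node 4 parent=3 cost=6
5. q=(7,6) nearest=4 d=1 new=(7,6) → add node 5 parent=4 cost=7
6. q=(6,6) nearest=4 d=0 → coincident, reject
7. q=(15,10) nearest=5 d=8 new=(9,8) → blocked by [8,11]×[8,10], reject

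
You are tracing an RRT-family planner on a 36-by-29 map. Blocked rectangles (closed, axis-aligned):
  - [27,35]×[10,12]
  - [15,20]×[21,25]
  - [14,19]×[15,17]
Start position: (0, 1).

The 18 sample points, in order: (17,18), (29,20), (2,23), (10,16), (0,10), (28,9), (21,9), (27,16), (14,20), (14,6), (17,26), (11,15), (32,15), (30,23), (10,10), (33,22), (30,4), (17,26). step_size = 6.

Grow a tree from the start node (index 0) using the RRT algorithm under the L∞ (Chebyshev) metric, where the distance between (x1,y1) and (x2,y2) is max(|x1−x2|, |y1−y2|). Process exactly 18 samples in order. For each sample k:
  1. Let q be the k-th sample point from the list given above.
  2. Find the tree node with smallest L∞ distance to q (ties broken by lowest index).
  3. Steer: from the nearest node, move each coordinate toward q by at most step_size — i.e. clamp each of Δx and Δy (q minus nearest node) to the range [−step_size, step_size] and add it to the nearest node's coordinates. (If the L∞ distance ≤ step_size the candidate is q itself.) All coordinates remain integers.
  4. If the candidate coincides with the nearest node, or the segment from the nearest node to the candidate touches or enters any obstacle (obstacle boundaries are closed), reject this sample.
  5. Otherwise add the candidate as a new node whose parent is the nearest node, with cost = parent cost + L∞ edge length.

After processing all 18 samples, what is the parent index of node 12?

Parent of node 12: 8

1. q=(17,18) nearest=0 d=17 new=(6,7) → add node 1 parent=0 cost=6
2. q=(29,20) nearest=1 d=23 new=(12,13) → add node 2 parent=1 cost=12
3. q=(2,23) nearest=2 d=10 new=(6,19) → add node 3 parent=2 cost=18
4. q=(10,16) nearest=2 d=3 new=(10,16) → add node 4 parent=2 cost=15
5. q=(0,10) nearest=1 d=6 new=(0,10) → add node 5 parent=1 cost=12
6. q=(28,9) nearest=2 d=16 new=(18,9) → add node 6 parent=2 cost=18
7. q=(21,9) nearest=6 d=3 new=(21,9) → add node 7 parent=6 cost=21
8. q=(27,16) nearest=7 d=7 new=(27,15) → add node 8 parent=7 cost=27
9. q=(14,20) nearest=4 d=4 new=(14,20) → add node 9 parent=4 cost=19
10. q=(14,6) nearest=6 d=4 new=(14,6) → add node 10 parent=6 cost=22
11. q=(17,26) nearest=9 d=6 new=(17,26) → blocked by [15,20]×[21,25], reject
12. q=(11,15) nearest=4 d=1 new=(11,15) → add node 11 parent=4 cost=16
13. q=(32,15) nearest=8 d=5 new=(32,15) → add node 12 parent=8 cost=32
14. q=(30,23) nearest=8 d=8 new=(30,21) → add node 13 parent=8 cost=33
15. q=(10,10) nearest=2 d=3 new=(10,10) → add node 14 parent=2 cost=15
16. q=(33,22) nearest=13 d=3 new=(33,22) → add node 15 parent=13 cost=36
17. q=(30,4) nearest=7 d=9 new=(27,4) → add node 16 parent=7 cost=27
18. q=(17,26) nearest=9 d=6 new=(17,26) → blocked by [15,20]×[21,25], reject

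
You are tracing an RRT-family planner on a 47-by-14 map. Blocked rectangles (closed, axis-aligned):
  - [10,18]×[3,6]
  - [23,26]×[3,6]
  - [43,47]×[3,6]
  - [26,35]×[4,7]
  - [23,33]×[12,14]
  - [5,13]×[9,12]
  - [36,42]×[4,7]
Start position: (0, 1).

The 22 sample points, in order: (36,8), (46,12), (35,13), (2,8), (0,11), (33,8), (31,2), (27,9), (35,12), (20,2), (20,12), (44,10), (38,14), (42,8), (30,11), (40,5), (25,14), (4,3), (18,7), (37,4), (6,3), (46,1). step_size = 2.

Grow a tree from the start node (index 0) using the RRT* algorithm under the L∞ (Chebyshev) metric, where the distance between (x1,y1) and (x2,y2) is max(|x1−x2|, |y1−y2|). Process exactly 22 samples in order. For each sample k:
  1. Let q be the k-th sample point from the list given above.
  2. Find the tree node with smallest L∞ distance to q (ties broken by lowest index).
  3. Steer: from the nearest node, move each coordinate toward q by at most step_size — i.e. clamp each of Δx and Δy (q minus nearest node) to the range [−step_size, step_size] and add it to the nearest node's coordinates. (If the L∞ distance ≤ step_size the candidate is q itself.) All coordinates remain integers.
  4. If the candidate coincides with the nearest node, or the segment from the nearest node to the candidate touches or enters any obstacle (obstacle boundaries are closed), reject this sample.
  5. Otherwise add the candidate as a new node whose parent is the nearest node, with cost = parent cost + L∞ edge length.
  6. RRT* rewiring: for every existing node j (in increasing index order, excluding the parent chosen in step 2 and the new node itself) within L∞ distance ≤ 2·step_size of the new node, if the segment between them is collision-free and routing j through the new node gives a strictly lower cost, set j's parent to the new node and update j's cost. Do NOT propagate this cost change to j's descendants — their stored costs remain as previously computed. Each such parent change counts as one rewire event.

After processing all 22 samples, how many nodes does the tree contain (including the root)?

Node count: 11

1. q=(36,8) nearest=0 d=36 new=(2,3) → add node 1 parent=0 cost=2
2. q=(46,12) nearest=1 d=44 new=(4,5) → add node 2 parent=1 cost=4
3. q=(35,13) nearest=2 d=31 new=(6,7) → add node 3 parent=2 cost=6
4. q=(2,8) nearest=2 d=3 new=(2,7) → add node 4 parent=2 cost=6
5. q=(0,11) nearest=4 d=4 new=(0,9) → add node 5 parent=4 cost=8
6. q=(33,8) nearest=3 d=27 new=(8,8) → add node 6 parent=3 cost=8
7. q=(31,2) nearest=6 d=23 new=(10,6) → blocked by [10,18]×[3,6], reject
8. q=(27,9) nearest=6 d=19 new=(10,9) → blocked by [5,13]×[9,12], reject
9. q=(35,12) nearest=6 d=27 new=(10,10) → blocked by [5,13]×[9,12], reject
10. q=(20,2) nearest=6 d=12 new=(10,6) → blocked by [10,18]×[3,6], reject
11. q=(20,12) nearest=6 d=12 new=(10,10) → blocked by [5,13]×[9,12], reject
12. q=(44,10) nearest=6 d=36 new=(10,10) → blocked by [5,13]×[9,12], reject
13. q=(38,14) nearest=6 d=30 new=(10,10) → blocked by [5,13]×[9,12], reject
14. q=(42,8) nearest=6 d=34 new=(10,8) → add node 7 parent=6 cost=10
15. q=(30,11) nearest=7 d=20 new=(12,10) → blocked by [5,13]×[9,12], reject
16. q=(40,5) nearest=7 d=30 new=(12,6) → blocked by [10,18]×[3,6], reject
17. q=(25,14) nearest=7 d=15 new=(12,10) → blocked by [5,13]×[9,12], reject
18. q=(4,3) nearest=1 d=2 new=(4,3) → add node 8 parent=1 cost=4
19. q=(18,7) nearest=7 d=8 new=(12,7) → add node 9 parent=7 cost=12
20. q=(37,4) nearest=9 d=25 new=(14,5) → blocked by [10,18]×[3,6], reject
21. q=(6,3) nearest=2 d=2 new=(6,3) → add node 10 parent=2 cost=6
22. q=(46,1) nearest=9 d=34 new=(14,5) → blocked by [10,18]×[3,6], reject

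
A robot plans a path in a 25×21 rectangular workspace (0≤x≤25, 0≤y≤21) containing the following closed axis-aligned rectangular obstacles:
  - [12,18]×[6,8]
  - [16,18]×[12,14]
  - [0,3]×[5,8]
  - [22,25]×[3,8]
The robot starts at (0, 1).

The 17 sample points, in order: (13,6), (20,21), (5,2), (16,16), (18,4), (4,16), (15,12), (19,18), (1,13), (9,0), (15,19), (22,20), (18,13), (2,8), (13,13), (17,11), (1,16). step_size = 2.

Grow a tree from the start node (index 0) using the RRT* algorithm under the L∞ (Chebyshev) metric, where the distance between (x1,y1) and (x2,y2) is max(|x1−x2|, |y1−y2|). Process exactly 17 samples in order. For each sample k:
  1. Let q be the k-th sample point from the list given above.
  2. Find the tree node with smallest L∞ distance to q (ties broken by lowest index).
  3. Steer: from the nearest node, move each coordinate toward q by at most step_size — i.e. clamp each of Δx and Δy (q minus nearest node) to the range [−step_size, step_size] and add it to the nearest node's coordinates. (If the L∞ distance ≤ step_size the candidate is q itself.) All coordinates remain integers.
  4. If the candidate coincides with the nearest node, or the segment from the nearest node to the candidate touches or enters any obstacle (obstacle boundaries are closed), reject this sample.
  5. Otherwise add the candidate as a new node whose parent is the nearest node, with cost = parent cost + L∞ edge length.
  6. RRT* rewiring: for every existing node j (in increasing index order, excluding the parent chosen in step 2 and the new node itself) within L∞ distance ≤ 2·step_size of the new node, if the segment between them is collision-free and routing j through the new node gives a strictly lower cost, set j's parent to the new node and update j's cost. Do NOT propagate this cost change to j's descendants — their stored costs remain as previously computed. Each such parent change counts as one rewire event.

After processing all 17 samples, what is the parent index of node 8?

1. q=(13,6) nearest=0 d=13 new=(2,3) → add node 1 parent=0 cost=2
2. q=(20,21) nearest=1 d=18 new=(4,5) → add node 2 parent=1 cost=4
3. q=(5,2) nearest=1 d=3 new=(4,2) → add node 3 parent=1 cost=4
4. q=(16,16) nearest=2 d=12 new=(6,7) → add node 4 parent=2 cost=6
5. q=(18,4) nearest=4 d=12 new=(8,5) → add node 5 parent=4 cost=8
6. q=(4,16) nearest=4 d=9 new=(4,9) → add node 6 parent=4 cost=8
7. q=(15,12) nearest=5 d=7 new=(10,7) → add node 7 parent=5 cost=10
8. q=(19,18) nearest=7 d=11 new=(12,9) → add node 8 parent=7 cost=12
9. q=(1,13) nearest=6 d=4 new=(2,11) → add node 9 parent=6 cost=10
10. q=(9,0) nearest=2 d=5 new=(6,3) → add node 10 parent=2 cost=6
11. q=(15,19) nearest=8 d=10 new=(14,11) → add node 11 parent=8 cost=14
12. q=(22,20) nearest=11 d=9 new=(16,13) → blocked by [16,18]×[12,14], reject
13. q=(18,13) nearest=11 d=4 new=(16,13) → blocked by [16,18]×[12,14], reject
14. q=(2,8) nearest=6 d=2 new=(2,8) → blocked by [0,3]×[5,8], reject
15. q=(13,13) nearest=11 d=2 new=(13,13) → add node 12 parent=11 cost=16
16. q=(17,11) nearest=11 d=3 new=(16,11) → add node 13 parent=11 cost=16
17. q=(1,16) nearest=9 d=5 new=(1,13) → add node 14 parent=9 cost=12

Parent of node 8: 7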